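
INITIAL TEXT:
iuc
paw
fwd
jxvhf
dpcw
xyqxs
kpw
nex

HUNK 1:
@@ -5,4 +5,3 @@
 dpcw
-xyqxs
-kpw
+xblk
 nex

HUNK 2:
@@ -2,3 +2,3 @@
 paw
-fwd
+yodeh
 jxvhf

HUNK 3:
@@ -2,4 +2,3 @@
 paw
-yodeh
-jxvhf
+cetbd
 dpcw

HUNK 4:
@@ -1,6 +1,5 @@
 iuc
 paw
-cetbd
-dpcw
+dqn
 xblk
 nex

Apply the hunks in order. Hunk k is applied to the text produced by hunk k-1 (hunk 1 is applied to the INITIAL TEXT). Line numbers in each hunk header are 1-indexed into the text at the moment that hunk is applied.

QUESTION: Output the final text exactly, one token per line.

Hunk 1: at line 5 remove [xyqxs,kpw] add [xblk] -> 7 lines: iuc paw fwd jxvhf dpcw xblk nex
Hunk 2: at line 2 remove [fwd] add [yodeh] -> 7 lines: iuc paw yodeh jxvhf dpcw xblk nex
Hunk 3: at line 2 remove [yodeh,jxvhf] add [cetbd] -> 6 lines: iuc paw cetbd dpcw xblk nex
Hunk 4: at line 1 remove [cetbd,dpcw] add [dqn] -> 5 lines: iuc paw dqn xblk nex

Answer: iuc
paw
dqn
xblk
nex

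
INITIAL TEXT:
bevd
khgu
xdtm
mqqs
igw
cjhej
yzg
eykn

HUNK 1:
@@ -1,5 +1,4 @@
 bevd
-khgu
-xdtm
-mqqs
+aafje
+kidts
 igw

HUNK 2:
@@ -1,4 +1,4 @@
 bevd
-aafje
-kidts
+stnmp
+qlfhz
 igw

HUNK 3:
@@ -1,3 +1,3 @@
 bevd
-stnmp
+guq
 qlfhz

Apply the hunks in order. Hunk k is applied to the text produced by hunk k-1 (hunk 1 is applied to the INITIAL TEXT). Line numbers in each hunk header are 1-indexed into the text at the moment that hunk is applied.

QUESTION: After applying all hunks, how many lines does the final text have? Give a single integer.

Hunk 1: at line 1 remove [khgu,xdtm,mqqs] add [aafje,kidts] -> 7 lines: bevd aafje kidts igw cjhej yzg eykn
Hunk 2: at line 1 remove [aafje,kidts] add [stnmp,qlfhz] -> 7 lines: bevd stnmp qlfhz igw cjhej yzg eykn
Hunk 3: at line 1 remove [stnmp] add [guq] -> 7 lines: bevd guq qlfhz igw cjhej yzg eykn
Final line count: 7

Answer: 7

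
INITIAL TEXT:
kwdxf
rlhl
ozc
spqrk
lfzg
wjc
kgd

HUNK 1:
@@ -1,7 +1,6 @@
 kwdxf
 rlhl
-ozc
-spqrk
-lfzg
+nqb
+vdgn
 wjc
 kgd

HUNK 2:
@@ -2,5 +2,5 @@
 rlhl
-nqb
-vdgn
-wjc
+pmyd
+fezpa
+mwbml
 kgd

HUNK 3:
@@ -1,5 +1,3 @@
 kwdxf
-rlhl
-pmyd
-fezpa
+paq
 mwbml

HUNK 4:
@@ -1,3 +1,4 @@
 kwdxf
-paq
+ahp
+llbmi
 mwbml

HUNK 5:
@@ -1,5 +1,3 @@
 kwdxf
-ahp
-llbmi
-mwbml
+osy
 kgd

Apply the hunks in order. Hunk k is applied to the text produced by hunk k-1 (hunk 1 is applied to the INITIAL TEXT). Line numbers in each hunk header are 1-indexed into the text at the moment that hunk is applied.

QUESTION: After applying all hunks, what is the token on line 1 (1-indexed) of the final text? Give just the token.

Answer: kwdxf

Derivation:
Hunk 1: at line 1 remove [ozc,spqrk,lfzg] add [nqb,vdgn] -> 6 lines: kwdxf rlhl nqb vdgn wjc kgd
Hunk 2: at line 2 remove [nqb,vdgn,wjc] add [pmyd,fezpa,mwbml] -> 6 lines: kwdxf rlhl pmyd fezpa mwbml kgd
Hunk 3: at line 1 remove [rlhl,pmyd,fezpa] add [paq] -> 4 lines: kwdxf paq mwbml kgd
Hunk 4: at line 1 remove [paq] add [ahp,llbmi] -> 5 lines: kwdxf ahp llbmi mwbml kgd
Hunk 5: at line 1 remove [ahp,llbmi,mwbml] add [osy] -> 3 lines: kwdxf osy kgd
Final line 1: kwdxf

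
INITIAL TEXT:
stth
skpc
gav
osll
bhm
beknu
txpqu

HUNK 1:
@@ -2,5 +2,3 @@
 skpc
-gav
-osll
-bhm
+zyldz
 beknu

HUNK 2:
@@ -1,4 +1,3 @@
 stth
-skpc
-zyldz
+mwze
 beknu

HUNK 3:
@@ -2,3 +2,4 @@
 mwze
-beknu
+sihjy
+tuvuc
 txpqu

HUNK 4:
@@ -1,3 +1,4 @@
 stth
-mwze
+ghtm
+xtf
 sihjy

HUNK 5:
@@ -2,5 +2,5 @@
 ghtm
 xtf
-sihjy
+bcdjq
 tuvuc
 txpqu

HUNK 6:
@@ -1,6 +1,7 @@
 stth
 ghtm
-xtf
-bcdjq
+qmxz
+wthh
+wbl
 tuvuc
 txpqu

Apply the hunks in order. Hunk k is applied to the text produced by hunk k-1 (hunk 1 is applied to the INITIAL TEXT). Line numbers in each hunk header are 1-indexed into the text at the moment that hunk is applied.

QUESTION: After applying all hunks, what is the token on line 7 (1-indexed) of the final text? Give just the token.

Hunk 1: at line 2 remove [gav,osll,bhm] add [zyldz] -> 5 lines: stth skpc zyldz beknu txpqu
Hunk 2: at line 1 remove [skpc,zyldz] add [mwze] -> 4 lines: stth mwze beknu txpqu
Hunk 3: at line 2 remove [beknu] add [sihjy,tuvuc] -> 5 lines: stth mwze sihjy tuvuc txpqu
Hunk 4: at line 1 remove [mwze] add [ghtm,xtf] -> 6 lines: stth ghtm xtf sihjy tuvuc txpqu
Hunk 5: at line 2 remove [sihjy] add [bcdjq] -> 6 lines: stth ghtm xtf bcdjq tuvuc txpqu
Hunk 6: at line 1 remove [xtf,bcdjq] add [qmxz,wthh,wbl] -> 7 lines: stth ghtm qmxz wthh wbl tuvuc txpqu
Final line 7: txpqu

Answer: txpqu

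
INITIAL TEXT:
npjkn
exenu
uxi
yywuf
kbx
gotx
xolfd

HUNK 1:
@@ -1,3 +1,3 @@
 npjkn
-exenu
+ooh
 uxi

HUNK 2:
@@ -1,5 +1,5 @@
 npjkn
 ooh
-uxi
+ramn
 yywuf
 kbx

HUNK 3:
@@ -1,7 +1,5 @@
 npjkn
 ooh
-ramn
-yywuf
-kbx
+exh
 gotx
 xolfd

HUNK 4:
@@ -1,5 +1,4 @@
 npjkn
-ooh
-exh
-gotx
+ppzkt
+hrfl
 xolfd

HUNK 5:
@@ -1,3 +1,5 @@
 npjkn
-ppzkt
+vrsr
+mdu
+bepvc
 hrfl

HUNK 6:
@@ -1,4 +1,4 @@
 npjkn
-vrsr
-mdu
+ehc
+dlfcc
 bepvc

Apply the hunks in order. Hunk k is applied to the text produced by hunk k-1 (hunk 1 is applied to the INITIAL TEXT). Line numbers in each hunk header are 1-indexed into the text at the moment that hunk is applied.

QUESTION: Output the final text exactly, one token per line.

Answer: npjkn
ehc
dlfcc
bepvc
hrfl
xolfd

Derivation:
Hunk 1: at line 1 remove [exenu] add [ooh] -> 7 lines: npjkn ooh uxi yywuf kbx gotx xolfd
Hunk 2: at line 1 remove [uxi] add [ramn] -> 7 lines: npjkn ooh ramn yywuf kbx gotx xolfd
Hunk 3: at line 1 remove [ramn,yywuf,kbx] add [exh] -> 5 lines: npjkn ooh exh gotx xolfd
Hunk 4: at line 1 remove [ooh,exh,gotx] add [ppzkt,hrfl] -> 4 lines: npjkn ppzkt hrfl xolfd
Hunk 5: at line 1 remove [ppzkt] add [vrsr,mdu,bepvc] -> 6 lines: npjkn vrsr mdu bepvc hrfl xolfd
Hunk 6: at line 1 remove [vrsr,mdu] add [ehc,dlfcc] -> 6 lines: npjkn ehc dlfcc bepvc hrfl xolfd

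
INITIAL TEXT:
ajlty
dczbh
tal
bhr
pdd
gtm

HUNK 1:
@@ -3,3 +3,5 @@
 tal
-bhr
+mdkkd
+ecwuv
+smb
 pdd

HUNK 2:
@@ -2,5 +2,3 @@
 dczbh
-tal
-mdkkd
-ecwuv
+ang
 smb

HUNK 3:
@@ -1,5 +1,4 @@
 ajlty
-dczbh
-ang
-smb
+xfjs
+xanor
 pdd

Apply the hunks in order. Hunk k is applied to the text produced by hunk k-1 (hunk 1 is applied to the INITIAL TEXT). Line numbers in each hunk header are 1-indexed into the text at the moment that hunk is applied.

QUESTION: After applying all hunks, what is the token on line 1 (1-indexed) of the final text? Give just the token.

Answer: ajlty

Derivation:
Hunk 1: at line 3 remove [bhr] add [mdkkd,ecwuv,smb] -> 8 lines: ajlty dczbh tal mdkkd ecwuv smb pdd gtm
Hunk 2: at line 2 remove [tal,mdkkd,ecwuv] add [ang] -> 6 lines: ajlty dczbh ang smb pdd gtm
Hunk 3: at line 1 remove [dczbh,ang,smb] add [xfjs,xanor] -> 5 lines: ajlty xfjs xanor pdd gtm
Final line 1: ajlty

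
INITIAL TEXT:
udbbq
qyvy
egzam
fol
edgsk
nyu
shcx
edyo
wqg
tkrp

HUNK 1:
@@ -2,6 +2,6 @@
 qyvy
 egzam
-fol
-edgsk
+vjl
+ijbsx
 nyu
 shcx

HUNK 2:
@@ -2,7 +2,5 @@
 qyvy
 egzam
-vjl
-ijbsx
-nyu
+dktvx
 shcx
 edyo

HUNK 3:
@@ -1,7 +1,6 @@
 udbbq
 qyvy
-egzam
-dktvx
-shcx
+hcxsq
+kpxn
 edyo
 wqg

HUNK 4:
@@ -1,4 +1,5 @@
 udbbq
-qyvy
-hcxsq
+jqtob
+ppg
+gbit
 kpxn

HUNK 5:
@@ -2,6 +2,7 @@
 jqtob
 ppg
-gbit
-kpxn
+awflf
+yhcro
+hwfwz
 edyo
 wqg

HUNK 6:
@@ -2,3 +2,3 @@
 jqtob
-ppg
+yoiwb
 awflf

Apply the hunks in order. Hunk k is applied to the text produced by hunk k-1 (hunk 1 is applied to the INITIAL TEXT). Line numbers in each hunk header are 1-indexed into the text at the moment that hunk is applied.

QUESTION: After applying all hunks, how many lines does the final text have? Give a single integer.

Answer: 9

Derivation:
Hunk 1: at line 2 remove [fol,edgsk] add [vjl,ijbsx] -> 10 lines: udbbq qyvy egzam vjl ijbsx nyu shcx edyo wqg tkrp
Hunk 2: at line 2 remove [vjl,ijbsx,nyu] add [dktvx] -> 8 lines: udbbq qyvy egzam dktvx shcx edyo wqg tkrp
Hunk 3: at line 1 remove [egzam,dktvx,shcx] add [hcxsq,kpxn] -> 7 lines: udbbq qyvy hcxsq kpxn edyo wqg tkrp
Hunk 4: at line 1 remove [qyvy,hcxsq] add [jqtob,ppg,gbit] -> 8 lines: udbbq jqtob ppg gbit kpxn edyo wqg tkrp
Hunk 5: at line 2 remove [gbit,kpxn] add [awflf,yhcro,hwfwz] -> 9 lines: udbbq jqtob ppg awflf yhcro hwfwz edyo wqg tkrp
Hunk 6: at line 2 remove [ppg] add [yoiwb] -> 9 lines: udbbq jqtob yoiwb awflf yhcro hwfwz edyo wqg tkrp
Final line count: 9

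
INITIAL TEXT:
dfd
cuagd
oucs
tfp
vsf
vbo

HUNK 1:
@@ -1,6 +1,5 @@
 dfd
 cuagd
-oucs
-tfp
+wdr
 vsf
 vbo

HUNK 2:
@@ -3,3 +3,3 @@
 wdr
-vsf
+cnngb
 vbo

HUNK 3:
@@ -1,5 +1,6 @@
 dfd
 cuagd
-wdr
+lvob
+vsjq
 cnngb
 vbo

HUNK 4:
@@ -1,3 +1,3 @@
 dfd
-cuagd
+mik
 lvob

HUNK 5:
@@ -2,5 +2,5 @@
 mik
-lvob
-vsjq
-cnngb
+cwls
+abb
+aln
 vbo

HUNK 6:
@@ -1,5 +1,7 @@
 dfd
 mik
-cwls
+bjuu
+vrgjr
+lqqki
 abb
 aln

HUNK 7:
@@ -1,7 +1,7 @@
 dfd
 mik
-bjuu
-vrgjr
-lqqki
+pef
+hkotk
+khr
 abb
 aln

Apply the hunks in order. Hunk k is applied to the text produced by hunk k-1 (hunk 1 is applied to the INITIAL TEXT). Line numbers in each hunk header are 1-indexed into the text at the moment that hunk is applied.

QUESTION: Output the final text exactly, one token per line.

Hunk 1: at line 1 remove [oucs,tfp] add [wdr] -> 5 lines: dfd cuagd wdr vsf vbo
Hunk 2: at line 3 remove [vsf] add [cnngb] -> 5 lines: dfd cuagd wdr cnngb vbo
Hunk 3: at line 1 remove [wdr] add [lvob,vsjq] -> 6 lines: dfd cuagd lvob vsjq cnngb vbo
Hunk 4: at line 1 remove [cuagd] add [mik] -> 6 lines: dfd mik lvob vsjq cnngb vbo
Hunk 5: at line 2 remove [lvob,vsjq,cnngb] add [cwls,abb,aln] -> 6 lines: dfd mik cwls abb aln vbo
Hunk 6: at line 1 remove [cwls] add [bjuu,vrgjr,lqqki] -> 8 lines: dfd mik bjuu vrgjr lqqki abb aln vbo
Hunk 7: at line 1 remove [bjuu,vrgjr,lqqki] add [pef,hkotk,khr] -> 8 lines: dfd mik pef hkotk khr abb aln vbo

Answer: dfd
mik
pef
hkotk
khr
abb
aln
vbo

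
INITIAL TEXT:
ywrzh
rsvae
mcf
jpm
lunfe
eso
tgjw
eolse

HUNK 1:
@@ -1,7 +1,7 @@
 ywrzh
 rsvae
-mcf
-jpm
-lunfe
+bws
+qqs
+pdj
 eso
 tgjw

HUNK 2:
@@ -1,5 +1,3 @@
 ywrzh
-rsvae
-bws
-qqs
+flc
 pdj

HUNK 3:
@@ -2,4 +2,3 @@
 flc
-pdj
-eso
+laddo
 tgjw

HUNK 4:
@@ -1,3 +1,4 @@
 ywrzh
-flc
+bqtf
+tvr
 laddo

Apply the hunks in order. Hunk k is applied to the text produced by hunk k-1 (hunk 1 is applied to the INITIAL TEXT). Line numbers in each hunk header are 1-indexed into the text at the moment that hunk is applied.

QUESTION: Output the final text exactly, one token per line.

Answer: ywrzh
bqtf
tvr
laddo
tgjw
eolse

Derivation:
Hunk 1: at line 1 remove [mcf,jpm,lunfe] add [bws,qqs,pdj] -> 8 lines: ywrzh rsvae bws qqs pdj eso tgjw eolse
Hunk 2: at line 1 remove [rsvae,bws,qqs] add [flc] -> 6 lines: ywrzh flc pdj eso tgjw eolse
Hunk 3: at line 2 remove [pdj,eso] add [laddo] -> 5 lines: ywrzh flc laddo tgjw eolse
Hunk 4: at line 1 remove [flc] add [bqtf,tvr] -> 6 lines: ywrzh bqtf tvr laddo tgjw eolse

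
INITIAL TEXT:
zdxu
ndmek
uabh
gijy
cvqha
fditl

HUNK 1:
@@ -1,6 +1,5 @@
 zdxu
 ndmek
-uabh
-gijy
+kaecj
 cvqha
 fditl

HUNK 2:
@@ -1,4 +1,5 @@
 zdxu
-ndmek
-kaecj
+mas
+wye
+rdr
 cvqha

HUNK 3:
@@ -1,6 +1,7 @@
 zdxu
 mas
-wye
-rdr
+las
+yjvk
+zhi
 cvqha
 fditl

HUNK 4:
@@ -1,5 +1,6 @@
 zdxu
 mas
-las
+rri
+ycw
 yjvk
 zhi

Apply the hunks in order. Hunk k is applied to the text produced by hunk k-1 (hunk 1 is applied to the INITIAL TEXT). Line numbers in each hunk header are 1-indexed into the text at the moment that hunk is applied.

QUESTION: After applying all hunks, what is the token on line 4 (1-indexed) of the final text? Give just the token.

Hunk 1: at line 1 remove [uabh,gijy] add [kaecj] -> 5 lines: zdxu ndmek kaecj cvqha fditl
Hunk 2: at line 1 remove [ndmek,kaecj] add [mas,wye,rdr] -> 6 lines: zdxu mas wye rdr cvqha fditl
Hunk 3: at line 1 remove [wye,rdr] add [las,yjvk,zhi] -> 7 lines: zdxu mas las yjvk zhi cvqha fditl
Hunk 4: at line 1 remove [las] add [rri,ycw] -> 8 lines: zdxu mas rri ycw yjvk zhi cvqha fditl
Final line 4: ycw

Answer: ycw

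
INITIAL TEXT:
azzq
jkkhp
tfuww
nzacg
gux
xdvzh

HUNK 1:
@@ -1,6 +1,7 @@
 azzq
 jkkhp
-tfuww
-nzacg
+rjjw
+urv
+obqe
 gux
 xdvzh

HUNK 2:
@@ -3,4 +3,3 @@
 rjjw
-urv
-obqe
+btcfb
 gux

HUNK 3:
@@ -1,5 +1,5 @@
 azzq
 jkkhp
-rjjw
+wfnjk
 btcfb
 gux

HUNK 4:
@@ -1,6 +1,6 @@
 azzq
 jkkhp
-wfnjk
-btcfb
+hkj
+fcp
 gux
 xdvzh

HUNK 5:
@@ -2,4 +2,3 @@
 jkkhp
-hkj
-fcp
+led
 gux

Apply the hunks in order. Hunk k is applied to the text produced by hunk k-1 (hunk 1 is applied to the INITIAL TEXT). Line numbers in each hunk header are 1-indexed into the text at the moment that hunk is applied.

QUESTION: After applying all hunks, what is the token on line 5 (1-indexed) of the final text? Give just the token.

Answer: xdvzh

Derivation:
Hunk 1: at line 1 remove [tfuww,nzacg] add [rjjw,urv,obqe] -> 7 lines: azzq jkkhp rjjw urv obqe gux xdvzh
Hunk 2: at line 3 remove [urv,obqe] add [btcfb] -> 6 lines: azzq jkkhp rjjw btcfb gux xdvzh
Hunk 3: at line 1 remove [rjjw] add [wfnjk] -> 6 lines: azzq jkkhp wfnjk btcfb gux xdvzh
Hunk 4: at line 1 remove [wfnjk,btcfb] add [hkj,fcp] -> 6 lines: azzq jkkhp hkj fcp gux xdvzh
Hunk 5: at line 2 remove [hkj,fcp] add [led] -> 5 lines: azzq jkkhp led gux xdvzh
Final line 5: xdvzh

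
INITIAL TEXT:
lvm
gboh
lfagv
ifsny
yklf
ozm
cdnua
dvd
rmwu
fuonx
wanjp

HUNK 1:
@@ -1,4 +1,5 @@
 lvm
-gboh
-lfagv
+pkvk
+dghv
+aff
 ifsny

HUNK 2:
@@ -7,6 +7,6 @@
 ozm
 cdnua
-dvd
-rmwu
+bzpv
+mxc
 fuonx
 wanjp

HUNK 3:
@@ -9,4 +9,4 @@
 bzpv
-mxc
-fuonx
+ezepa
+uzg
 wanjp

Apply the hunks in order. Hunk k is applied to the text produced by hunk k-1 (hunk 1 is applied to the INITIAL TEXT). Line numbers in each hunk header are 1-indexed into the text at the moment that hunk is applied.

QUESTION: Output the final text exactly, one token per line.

Hunk 1: at line 1 remove [gboh,lfagv] add [pkvk,dghv,aff] -> 12 lines: lvm pkvk dghv aff ifsny yklf ozm cdnua dvd rmwu fuonx wanjp
Hunk 2: at line 7 remove [dvd,rmwu] add [bzpv,mxc] -> 12 lines: lvm pkvk dghv aff ifsny yklf ozm cdnua bzpv mxc fuonx wanjp
Hunk 3: at line 9 remove [mxc,fuonx] add [ezepa,uzg] -> 12 lines: lvm pkvk dghv aff ifsny yklf ozm cdnua bzpv ezepa uzg wanjp

Answer: lvm
pkvk
dghv
aff
ifsny
yklf
ozm
cdnua
bzpv
ezepa
uzg
wanjp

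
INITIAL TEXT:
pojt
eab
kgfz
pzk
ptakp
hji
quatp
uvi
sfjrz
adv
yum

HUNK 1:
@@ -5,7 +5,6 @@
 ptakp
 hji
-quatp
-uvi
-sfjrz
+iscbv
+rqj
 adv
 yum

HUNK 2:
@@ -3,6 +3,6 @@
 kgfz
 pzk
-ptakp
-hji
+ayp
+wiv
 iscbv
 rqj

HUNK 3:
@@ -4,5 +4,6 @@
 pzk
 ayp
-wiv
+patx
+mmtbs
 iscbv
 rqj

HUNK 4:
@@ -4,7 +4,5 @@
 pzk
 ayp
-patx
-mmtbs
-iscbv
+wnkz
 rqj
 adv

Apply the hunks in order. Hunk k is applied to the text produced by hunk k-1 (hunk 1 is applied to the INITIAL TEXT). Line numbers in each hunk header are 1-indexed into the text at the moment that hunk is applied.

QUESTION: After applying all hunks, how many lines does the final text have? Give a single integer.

Hunk 1: at line 5 remove [quatp,uvi,sfjrz] add [iscbv,rqj] -> 10 lines: pojt eab kgfz pzk ptakp hji iscbv rqj adv yum
Hunk 2: at line 3 remove [ptakp,hji] add [ayp,wiv] -> 10 lines: pojt eab kgfz pzk ayp wiv iscbv rqj adv yum
Hunk 3: at line 4 remove [wiv] add [patx,mmtbs] -> 11 lines: pojt eab kgfz pzk ayp patx mmtbs iscbv rqj adv yum
Hunk 4: at line 4 remove [patx,mmtbs,iscbv] add [wnkz] -> 9 lines: pojt eab kgfz pzk ayp wnkz rqj adv yum
Final line count: 9

Answer: 9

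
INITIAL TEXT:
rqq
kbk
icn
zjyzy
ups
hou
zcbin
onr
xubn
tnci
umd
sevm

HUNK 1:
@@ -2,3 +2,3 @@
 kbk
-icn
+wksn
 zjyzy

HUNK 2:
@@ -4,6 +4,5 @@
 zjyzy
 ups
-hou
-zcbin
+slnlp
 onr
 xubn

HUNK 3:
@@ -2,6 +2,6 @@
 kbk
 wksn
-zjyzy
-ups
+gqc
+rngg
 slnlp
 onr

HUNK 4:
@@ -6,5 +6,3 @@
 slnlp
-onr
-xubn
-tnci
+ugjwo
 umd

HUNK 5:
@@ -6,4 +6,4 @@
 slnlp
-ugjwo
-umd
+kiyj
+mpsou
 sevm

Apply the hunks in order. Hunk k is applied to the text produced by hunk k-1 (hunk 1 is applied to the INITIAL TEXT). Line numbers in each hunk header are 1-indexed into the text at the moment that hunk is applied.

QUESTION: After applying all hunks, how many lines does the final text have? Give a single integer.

Hunk 1: at line 2 remove [icn] add [wksn] -> 12 lines: rqq kbk wksn zjyzy ups hou zcbin onr xubn tnci umd sevm
Hunk 2: at line 4 remove [hou,zcbin] add [slnlp] -> 11 lines: rqq kbk wksn zjyzy ups slnlp onr xubn tnci umd sevm
Hunk 3: at line 2 remove [zjyzy,ups] add [gqc,rngg] -> 11 lines: rqq kbk wksn gqc rngg slnlp onr xubn tnci umd sevm
Hunk 4: at line 6 remove [onr,xubn,tnci] add [ugjwo] -> 9 lines: rqq kbk wksn gqc rngg slnlp ugjwo umd sevm
Hunk 5: at line 6 remove [ugjwo,umd] add [kiyj,mpsou] -> 9 lines: rqq kbk wksn gqc rngg slnlp kiyj mpsou sevm
Final line count: 9

Answer: 9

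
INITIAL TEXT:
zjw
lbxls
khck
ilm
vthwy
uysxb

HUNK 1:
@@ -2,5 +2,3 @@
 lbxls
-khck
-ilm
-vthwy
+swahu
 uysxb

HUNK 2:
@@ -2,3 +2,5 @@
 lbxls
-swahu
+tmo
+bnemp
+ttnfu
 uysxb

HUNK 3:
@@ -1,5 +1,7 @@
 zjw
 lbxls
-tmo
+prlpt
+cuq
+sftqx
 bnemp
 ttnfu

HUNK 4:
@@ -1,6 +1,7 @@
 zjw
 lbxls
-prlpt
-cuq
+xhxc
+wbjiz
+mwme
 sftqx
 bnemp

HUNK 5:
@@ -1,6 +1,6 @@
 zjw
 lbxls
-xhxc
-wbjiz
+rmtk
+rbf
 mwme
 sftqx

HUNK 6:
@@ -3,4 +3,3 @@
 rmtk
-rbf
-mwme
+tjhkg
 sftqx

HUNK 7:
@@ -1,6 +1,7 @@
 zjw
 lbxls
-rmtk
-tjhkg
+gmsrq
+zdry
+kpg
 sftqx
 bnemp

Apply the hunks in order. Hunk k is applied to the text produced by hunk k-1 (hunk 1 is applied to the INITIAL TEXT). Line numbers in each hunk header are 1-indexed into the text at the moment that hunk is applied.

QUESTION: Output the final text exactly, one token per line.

Hunk 1: at line 2 remove [khck,ilm,vthwy] add [swahu] -> 4 lines: zjw lbxls swahu uysxb
Hunk 2: at line 2 remove [swahu] add [tmo,bnemp,ttnfu] -> 6 lines: zjw lbxls tmo bnemp ttnfu uysxb
Hunk 3: at line 1 remove [tmo] add [prlpt,cuq,sftqx] -> 8 lines: zjw lbxls prlpt cuq sftqx bnemp ttnfu uysxb
Hunk 4: at line 1 remove [prlpt,cuq] add [xhxc,wbjiz,mwme] -> 9 lines: zjw lbxls xhxc wbjiz mwme sftqx bnemp ttnfu uysxb
Hunk 5: at line 1 remove [xhxc,wbjiz] add [rmtk,rbf] -> 9 lines: zjw lbxls rmtk rbf mwme sftqx bnemp ttnfu uysxb
Hunk 6: at line 3 remove [rbf,mwme] add [tjhkg] -> 8 lines: zjw lbxls rmtk tjhkg sftqx bnemp ttnfu uysxb
Hunk 7: at line 1 remove [rmtk,tjhkg] add [gmsrq,zdry,kpg] -> 9 lines: zjw lbxls gmsrq zdry kpg sftqx bnemp ttnfu uysxb

Answer: zjw
lbxls
gmsrq
zdry
kpg
sftqx
bnemp
ttnfu
uysxb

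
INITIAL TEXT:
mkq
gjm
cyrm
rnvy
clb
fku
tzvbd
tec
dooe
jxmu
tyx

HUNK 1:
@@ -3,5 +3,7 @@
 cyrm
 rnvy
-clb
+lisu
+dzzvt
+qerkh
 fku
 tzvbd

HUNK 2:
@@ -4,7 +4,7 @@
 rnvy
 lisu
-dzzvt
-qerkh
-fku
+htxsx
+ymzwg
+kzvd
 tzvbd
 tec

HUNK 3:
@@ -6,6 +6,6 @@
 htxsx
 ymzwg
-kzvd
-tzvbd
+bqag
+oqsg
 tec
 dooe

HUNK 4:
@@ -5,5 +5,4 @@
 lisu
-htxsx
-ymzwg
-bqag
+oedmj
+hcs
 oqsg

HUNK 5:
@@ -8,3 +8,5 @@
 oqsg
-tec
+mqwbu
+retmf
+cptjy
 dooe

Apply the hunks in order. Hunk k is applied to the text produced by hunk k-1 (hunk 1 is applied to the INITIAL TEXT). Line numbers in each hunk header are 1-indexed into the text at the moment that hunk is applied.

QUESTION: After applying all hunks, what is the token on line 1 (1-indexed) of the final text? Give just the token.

Answer: mkq

Derivation:
Hunk 1: at line 3 remove [clb] add [lisu,dzzvt,qerkh] -> 13 lines: mkq gjm cyrm rnvy lisu dzzvt qerkh fku tzvbd tec dooe jxmu tyx
Hunk 2: at line 4 remove [dzzvt,qerkh,fku] add [htxsx,ymzwg,kzvd] -> 13 lines: mkq gjm cyrm rnvy lisu htxsx ymzwg kzvd tzvbd tec dooe jxmu tyx
Hunk 3: at line 6 remove [kzvd,tzvbd] add [bqag,oqsg] -> 13 lines: mkq gjm cyrm rnvy lisu htxsx ymzwg bqag oqsg tec dooe jxmu tyx
Hunk 4: at line 5 remove [htxsx,ymzwg,bqag] add [oedmj,hcs] -> 12 lines: mkq gjm cyrm rnvy lisu oedmj hcs oqsg tec dooe jxmu tyx
Hunk 5: at line 8 remove [tec] add [mqwbu,retmf,cptjy] -> 14 lines: mkq gjm cyrm rnvy lisu oedmj hcs oqsg mqwbu retmf cptjy dooe jxmu tyx
Final line 1: mkq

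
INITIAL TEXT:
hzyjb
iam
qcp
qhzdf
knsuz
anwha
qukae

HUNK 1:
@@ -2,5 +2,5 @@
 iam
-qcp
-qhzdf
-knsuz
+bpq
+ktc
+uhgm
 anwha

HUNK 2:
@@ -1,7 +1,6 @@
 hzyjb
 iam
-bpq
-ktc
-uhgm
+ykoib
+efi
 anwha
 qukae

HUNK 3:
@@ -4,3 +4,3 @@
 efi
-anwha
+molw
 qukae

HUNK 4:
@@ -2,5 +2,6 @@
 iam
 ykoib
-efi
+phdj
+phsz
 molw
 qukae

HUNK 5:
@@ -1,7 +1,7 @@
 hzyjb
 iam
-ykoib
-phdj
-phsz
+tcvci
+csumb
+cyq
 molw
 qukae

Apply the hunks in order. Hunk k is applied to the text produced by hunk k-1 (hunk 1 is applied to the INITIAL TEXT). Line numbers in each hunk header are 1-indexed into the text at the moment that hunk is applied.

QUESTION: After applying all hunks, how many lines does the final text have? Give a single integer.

Hunk 1: at line 2 remove [qcp,qhzdf,knsuz] add [bpq,ktc,uhgm] -> 7 lines: hzyjb iam bpq ktc uhgm anwha qukae
Hunk 2: at line 1 remove [bpq,ktc,uhgm] add [ykoib,efi] -> 6 lines: hzyjb iam ykoib efi anwha qukae
Hunk 3: at line 4 remove [anwha] add [molw] -> 6 lines: hzyjb iam ykoib efi molw qukae
Hunk 4: at line 2 remove [efi] add [phdj,phsz] -> 7 lines: hzyjb iam ykoib phdj phsz molw qukae
Hunk 5: at line 1 remove [ykoib,phdj,phsz] add [tcvci,csumb,cyq] -> 7 lines: hzyjb iam tcvci csumb cyq molw qukae
Final line count: 7

Answer: 7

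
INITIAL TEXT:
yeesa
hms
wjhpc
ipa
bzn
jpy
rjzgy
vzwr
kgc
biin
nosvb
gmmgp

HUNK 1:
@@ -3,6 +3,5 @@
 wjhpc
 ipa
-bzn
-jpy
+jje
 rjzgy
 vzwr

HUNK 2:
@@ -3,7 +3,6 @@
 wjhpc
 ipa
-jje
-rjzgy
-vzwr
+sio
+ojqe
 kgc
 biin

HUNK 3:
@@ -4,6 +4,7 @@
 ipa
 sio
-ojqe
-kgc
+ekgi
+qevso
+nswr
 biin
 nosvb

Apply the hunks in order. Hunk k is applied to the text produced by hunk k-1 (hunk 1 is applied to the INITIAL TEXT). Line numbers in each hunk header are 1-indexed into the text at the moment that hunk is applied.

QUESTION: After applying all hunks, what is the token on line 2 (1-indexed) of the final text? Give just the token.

Answer: hms

Derivation:
Hunk 1: at line 3 remove [bzn,jpy] add [jje] -> 11 lines: yeesa hms wjhpc ipa jje rjzgy vzwr kgc biin nosvb gmmgp
Hunk 2: at line 3 remove [jje,rjzgy,vzwr] add [sio,ojqe] -> 10 lines: yeesa hms wjhpc ipa sio ojqe kgc biin nosvb gmmgp
Hunk 3: at line 4 remove [ojqe,kgc] add [ekgi,qevso,nswr] -> 11 lines: yeesa hms wjhpc ipa sio ekgi qevso nswr biin nosvb gmmgp
Final line 2: hms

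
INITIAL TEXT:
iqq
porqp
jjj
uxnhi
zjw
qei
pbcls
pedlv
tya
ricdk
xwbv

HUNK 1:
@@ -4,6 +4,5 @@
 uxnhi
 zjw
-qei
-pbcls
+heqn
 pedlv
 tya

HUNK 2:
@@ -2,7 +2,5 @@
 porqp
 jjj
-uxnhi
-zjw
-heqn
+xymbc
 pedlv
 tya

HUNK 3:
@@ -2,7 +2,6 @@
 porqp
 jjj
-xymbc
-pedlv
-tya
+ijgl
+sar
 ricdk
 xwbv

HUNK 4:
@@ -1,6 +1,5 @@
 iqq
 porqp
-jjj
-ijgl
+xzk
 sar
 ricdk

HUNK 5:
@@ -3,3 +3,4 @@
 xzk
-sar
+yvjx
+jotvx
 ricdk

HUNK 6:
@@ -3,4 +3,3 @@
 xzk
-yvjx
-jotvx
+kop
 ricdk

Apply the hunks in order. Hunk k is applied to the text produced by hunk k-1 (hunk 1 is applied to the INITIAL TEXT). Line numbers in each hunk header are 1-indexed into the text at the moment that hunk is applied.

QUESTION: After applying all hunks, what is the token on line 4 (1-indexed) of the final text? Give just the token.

Hunk 1: at line 4 remove [qei,pbcls] add [heqn] -> 10 lines: iqq porqp jjj uxnhi zjw heqn pedlv tya ricdk xwbv
Hunk 2: at line 2 remove [uxnhi,zjw,heqn] add [xymbc] -> 8 lines: iqq porqp jjj xymbc pedlv tya ricdk xwbv
Hunk 3: at line 2 remove [xymbc,pedlv,tya] add [ijgl,sar] -> 7 lines: iqq porqp jjj ijgl sar ricdk xwbv
Hunk 4: at line 1 remove [jjj,ijgl] add [xzk] -> 6 lines: iqq porqp xzk sar ricdk xwbv
Hunk 5: at line 3 remove [sar] add [yvjx,jotvx] -> 7 lines: iqq porqp xzk yvjx jotvx ricdk xwbv
Hunk 6: at line 3 remove [yvjx,jotvx] add [kop] -> 6 lines: iqq porqp xzk kop ricdk xwbv
Final line 4: kop

Answer: kop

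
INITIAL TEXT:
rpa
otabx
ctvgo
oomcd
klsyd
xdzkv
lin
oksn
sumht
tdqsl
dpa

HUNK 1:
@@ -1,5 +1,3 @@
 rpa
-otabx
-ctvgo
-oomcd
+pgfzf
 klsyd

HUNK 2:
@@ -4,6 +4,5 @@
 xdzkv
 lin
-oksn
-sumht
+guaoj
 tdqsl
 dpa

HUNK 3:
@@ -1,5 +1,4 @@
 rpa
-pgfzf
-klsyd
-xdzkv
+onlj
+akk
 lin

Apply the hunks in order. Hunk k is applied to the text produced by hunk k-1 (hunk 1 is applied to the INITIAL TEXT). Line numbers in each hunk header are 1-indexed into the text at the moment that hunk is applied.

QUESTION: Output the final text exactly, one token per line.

Hunk 1: at line 1 remove [otabx,ctvgo,oomcd] add [pgfzf] -> 9 lines: rpa pgfzf klsyd xdzkv lin oksn sumht tdqsl dpa
Hunk 2: at line 4 remove [oksn,sumht] add [guaoj] -> 8 lines: rpa pgfzf klsyd xdzkv lin guaoj tdqsl dpa
Hunk 3: at line 1 remove [pgfzf,klsyd,xdzkv] add [onlj,akk] -> 7 lines: rpa onlj akk lin guaoj tdqsl dpa

Answer: rpa
onlj
akk
lin
guaoj
tdqsl
dpa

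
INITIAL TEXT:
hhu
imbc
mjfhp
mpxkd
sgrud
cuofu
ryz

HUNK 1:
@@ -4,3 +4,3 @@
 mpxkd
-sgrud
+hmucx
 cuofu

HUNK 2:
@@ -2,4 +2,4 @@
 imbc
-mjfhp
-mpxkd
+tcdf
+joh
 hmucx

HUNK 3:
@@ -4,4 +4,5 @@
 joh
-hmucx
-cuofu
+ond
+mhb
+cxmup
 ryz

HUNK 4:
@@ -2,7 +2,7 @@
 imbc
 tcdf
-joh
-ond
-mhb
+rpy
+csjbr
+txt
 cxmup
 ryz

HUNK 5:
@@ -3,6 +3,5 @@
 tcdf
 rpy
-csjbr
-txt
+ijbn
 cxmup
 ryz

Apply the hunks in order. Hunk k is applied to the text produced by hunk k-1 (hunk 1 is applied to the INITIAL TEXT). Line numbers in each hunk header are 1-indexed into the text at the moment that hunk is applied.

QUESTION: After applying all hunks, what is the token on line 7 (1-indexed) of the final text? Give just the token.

Answer: ryz

Derivation:
Hunk 1: at line 4 remove [sgrud] add [hmucx] -> 7 lines: hhu imbc mjfhp mpxkd hmucx cuofu ryz
Hunk 2: at line 2 remove [mjfhp,mpxkd] add [tcdf,joh] -> 7 lines: hhu imbc tcdf joh hmucx cuofu ryz
Hunk 3: at line 4 remove [hmucx,cuofu] add [ond,mhb,cxmup] -> 8 lines: hhu imbc tcdf joh ond mhb cxmup ryz
Hunk 4: at line 2 remove [joh,ond,mhb] add [rpy,csjbr,txt] -> 8 lines: hhu imbc tcdf rpy csjbr txt cxmup ryz
Hunk 5: at line 3 remove [csjbr,txt] add [ijbn] -> 7 lines: hhu imbc tcdf rpy ijbn cxmup ryz
Final line 7: ryz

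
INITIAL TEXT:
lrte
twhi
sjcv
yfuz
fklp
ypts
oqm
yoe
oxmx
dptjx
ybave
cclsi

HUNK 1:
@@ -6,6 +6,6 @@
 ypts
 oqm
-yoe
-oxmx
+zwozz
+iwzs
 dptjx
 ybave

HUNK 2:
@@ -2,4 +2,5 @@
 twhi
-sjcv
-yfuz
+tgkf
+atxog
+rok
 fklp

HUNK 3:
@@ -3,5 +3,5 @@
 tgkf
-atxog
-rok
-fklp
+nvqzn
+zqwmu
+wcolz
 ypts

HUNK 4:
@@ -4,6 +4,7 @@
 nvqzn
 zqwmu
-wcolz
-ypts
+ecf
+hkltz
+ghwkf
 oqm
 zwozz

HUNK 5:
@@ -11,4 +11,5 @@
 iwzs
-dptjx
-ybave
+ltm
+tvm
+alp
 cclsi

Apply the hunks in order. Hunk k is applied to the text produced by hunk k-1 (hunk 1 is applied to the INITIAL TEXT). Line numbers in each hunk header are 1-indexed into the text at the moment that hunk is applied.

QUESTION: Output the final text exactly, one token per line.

Hunk 1: at line 6 remove [yoe,oxmx] add [zwozz,iwzs] -> 12 lines: lrte twhi sjcv yfuz fklp ypts oqm zwozz iwzs dptjx ybave cclsi
Hunk 2: at line 2 remove [sjcv,yfuz] add [tgkf,atxog,rok] -> 13 lines: lrte twhi tgkf atxog rok fklp ypts oqm zwozz iwzs dptjx ybave cclsi
Hunk 3: at line 3 remove [atxog,rok,fklp] add [nvqzn,zqwmu,wcolz] -> 13 lines: lrte twhi tgkf nvqzn zqwmu wcolz ypts oqm zwozz iwzs dptjx ybave cclsi
Hunk 4: at line 4 remove [wcolz,ypts] add [ecf,hkltz,ghwkf] -> 14 lines: lrte twhi tgkf nvqzn zqwmu ecf hkltz ghwkf oqm zwozz iwzs dptjx ybave cclsi
Hunk 5: at line 11 remove [dptjx,ybave] add [ltm,tvm,alp] -> 15 lines: lrte twhi tgkf nvqzn zqwmu ecf hkltz ghwkf oqm zwozz iwzs ltm tvm alp cclsi

Answer: lrte
twhi
tgkf
nvqzn
zqwmu
ecf
hkltz
ghwkf
oqm
zwozz
iwzs
ltm
tvm
alp
cclsi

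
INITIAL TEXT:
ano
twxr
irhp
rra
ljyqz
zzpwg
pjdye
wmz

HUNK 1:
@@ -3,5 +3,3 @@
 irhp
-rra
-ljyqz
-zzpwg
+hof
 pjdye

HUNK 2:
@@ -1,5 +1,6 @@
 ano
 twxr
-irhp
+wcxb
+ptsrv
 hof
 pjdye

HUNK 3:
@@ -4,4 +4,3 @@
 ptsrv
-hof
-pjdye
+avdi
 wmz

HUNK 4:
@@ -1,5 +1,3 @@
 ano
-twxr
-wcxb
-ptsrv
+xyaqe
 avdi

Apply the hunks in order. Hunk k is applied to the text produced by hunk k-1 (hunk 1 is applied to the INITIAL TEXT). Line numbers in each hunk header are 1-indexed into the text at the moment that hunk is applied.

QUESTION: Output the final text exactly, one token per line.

Hunk 1: at line 3 remove [rra,ljyqz,zzpwg] add [hof] -> 6 lines: ano twxr irhp hof pjdye wmz
Hunk 2: at line 1 remove [irhp] add [wcxb,ptsrv] -> 7 lines: ano twxr wcxb ptsrv hof pjdye wmz
Hunk 3: at line 4 remove [hof,pjdye] add [avdi] -> 6 lines: ano twxr wcxb ptsrv avdi wmz
Hunk 4: at line 1 remove [twxr,wcxb,ptsrv] add [xyaqe] -> 4 lines: ano xyaqe avdi wmz

Answer: ano
xyaqe
avdi
wmz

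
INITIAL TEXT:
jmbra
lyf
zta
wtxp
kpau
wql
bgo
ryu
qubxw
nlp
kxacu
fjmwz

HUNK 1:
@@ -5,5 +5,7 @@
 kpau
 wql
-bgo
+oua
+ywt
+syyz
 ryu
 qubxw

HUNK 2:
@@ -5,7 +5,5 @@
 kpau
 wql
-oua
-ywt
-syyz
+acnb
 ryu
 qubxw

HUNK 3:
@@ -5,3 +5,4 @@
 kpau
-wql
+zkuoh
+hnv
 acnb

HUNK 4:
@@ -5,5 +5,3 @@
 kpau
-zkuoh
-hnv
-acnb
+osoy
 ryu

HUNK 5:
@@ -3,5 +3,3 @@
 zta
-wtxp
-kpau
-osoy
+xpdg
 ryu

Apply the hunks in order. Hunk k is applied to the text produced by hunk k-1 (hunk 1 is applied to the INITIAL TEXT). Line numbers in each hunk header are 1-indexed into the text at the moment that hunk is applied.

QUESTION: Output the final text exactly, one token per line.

Hunk 1: at line 5 remove [bgo] add [oua,ywt,syyz] -> 14 lines: jmbra lyf zta wtxp kpau wql oua ywt syyz ryu qubxw nlp kxacu fjmwz
Hunk 2: at line 5 remove [oua,ywt,syyz] add [acnb] -> 12 lines: jmbra lyf zta wtxp kpau wql acnb ryu qubxw nlp kxacu fjmwz
Hunk 3: at line 5 remove [wql] add [zkuoh,hnv] -> 13 lines: jmbra lyf zta wtxp kpau zkuoh hnv acnb ryu qubxw nlp kxacu fjmwz
Hunk 4: at line 5 remove [zkuoh,hnv,acnb] add [osoy] -> 11 lines: jmbra lyf zta wtxp kpau osoy ryu qubxw nlp kxacu fjmwz
Hunk 5: at line 3 remove [wtxp,kpau,osoy] add [xpdg] -> 9 lines: jmbra lyf zta xpdg ryu qubxw nlp kxacu fjmwz

Answer: jmbra
lyf
zta
xpdg
ryu
qubxw
nlp
kxacu
fjmwz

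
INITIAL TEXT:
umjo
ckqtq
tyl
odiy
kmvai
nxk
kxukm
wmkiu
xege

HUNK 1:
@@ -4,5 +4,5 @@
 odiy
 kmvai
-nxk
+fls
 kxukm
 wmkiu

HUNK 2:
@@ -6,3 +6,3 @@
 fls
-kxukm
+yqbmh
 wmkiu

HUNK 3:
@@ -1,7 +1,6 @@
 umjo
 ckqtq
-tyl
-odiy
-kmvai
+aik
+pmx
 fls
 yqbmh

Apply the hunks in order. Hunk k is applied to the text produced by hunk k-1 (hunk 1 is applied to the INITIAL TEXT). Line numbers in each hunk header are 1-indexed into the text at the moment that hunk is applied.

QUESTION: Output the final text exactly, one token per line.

Answer: umjo
ckqtq
aik
pmx
fls
yqbmh
wmkiu
xege

Derivation:
Hunk 1: at line 4 remove [nxk] add [fls] -> 9 lines: umjo ckqtq tyl odiy kmvai fls kxukm wmkiu xege
Hunk 2: at line 6 remove [kxukm] add [yqbmh] -> 9 lines: umjo ckqtq tyl odiy kmvai fls yqbmh wmkiu xege
Hunk 3: at line 1 remove [tyl,odiy,kmvai] add [aik,pmx] -> 8 lines: umjo ckqtq aik pmx fls yqbmh wmkiu xege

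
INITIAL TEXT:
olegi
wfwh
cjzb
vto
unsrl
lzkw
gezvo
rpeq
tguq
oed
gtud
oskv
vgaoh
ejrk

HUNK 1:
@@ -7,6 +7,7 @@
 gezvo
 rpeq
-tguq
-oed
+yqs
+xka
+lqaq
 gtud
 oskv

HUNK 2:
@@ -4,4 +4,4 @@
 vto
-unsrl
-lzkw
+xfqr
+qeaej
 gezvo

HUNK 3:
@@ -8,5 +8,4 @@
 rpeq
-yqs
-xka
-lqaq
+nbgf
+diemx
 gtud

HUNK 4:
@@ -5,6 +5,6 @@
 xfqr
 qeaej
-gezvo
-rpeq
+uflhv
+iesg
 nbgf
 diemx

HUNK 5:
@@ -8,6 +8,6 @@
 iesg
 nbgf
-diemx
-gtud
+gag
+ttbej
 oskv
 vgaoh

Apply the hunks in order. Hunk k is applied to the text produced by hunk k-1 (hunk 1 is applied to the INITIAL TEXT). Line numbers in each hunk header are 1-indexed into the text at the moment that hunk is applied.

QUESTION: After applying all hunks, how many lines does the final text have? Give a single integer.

Answer: 14

Derivation:
Hunk 1: at line 7 remove [tguq,oed] add [yqs,xka,lqaq] -> 15 lines: olegi wfwh cjzb vto unsrl lzkw gezvo rpeq yqs xka lqaq gtud oskv vgaoh ejrk
Hunk 2: at line 4 remove [unsrl,lzkw] add [xfqr,qeaej] -> 15 lines: olegi wfwh cjzb vto xfqr qeaej gezvo rpeq yqs xka lqaq gtud oskv vgaoh ejrk
Hunk 3: at line 8 remove [yqs,xka,lqaq] add [nbgf,diemx] -> 14 lines: olegi wfwh cjzb vto xfqr qeaej gezvo rpeq nbgf diemx gtud oskv vgaoh ejrk
Hunk 4: at line 5 remove [gezvo,rpeq] add [uflhv,iesg] -> 14 lines: olegi wfwh cjzb vto xfqr qeaej uflhv iesg nbgf diemx gtud oskv vgaoh ejrk
Hunk 5: at line 8 remove [diemx,gtud] add [gag,ttbej] -> 14 lines: olegi wfwh cjzb vto xfqr qeaej uflhv iesg nbgf gag ttbej oskv vgaoh ejrk
Final line count: 14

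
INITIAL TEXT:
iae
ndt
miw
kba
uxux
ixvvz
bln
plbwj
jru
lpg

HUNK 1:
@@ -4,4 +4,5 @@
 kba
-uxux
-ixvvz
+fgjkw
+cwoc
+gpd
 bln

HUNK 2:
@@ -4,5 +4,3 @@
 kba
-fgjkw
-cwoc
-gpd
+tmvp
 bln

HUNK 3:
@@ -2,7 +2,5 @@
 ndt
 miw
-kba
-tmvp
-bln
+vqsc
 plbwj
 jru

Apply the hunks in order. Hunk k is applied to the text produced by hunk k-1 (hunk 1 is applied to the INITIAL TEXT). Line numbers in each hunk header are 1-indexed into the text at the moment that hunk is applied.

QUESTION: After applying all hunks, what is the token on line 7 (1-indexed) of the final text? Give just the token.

Hunk 1: at line 4 remove [uxux,ixvvz] add [fgjkw,cwoc,gpd] -> 11 lines: iae ndt miw kba fgjkw cwoc gpd bln plbwj jru lpg
Hunk 2: at line 4 remove [fgjkw,cwoc,gpd] add [tmvp] -> 9 lines: iae ndt miw kba tmvp bln plbwj jru lpg
Hunk 3: at line 2 remove [kba,tmvp,bln] add [vqsc] -> 7 lines: iae ndt miw vqsc plbwj jru lpg
Final line 7: lpg

Answer: lpg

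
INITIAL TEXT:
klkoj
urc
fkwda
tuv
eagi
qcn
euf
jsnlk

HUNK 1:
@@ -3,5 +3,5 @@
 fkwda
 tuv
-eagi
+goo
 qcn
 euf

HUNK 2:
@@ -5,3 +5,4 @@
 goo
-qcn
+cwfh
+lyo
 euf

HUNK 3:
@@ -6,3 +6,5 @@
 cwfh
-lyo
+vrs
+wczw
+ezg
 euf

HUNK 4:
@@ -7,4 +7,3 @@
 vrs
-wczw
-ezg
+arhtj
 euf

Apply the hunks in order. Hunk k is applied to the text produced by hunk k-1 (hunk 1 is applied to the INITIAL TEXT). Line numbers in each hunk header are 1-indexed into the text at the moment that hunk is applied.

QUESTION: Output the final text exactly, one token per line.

Answer: klkoj
urc
fkwda
tuv
goo
cwfh
vrs
arhtj
euf
jsnlk

Derivation:
Hunk 1: at line 3 remove [eagi] add [goo] -> 8 lines: klkoj urc fkwda tuv goo qcn euf jsnlk
Hunk 2: at line 5 remove [qcn] add [cwfh,lyo] -> 9 lines: klkoj urc fkwda tuv goo cwfh lyo euf jsnlk
Hunk 3: at line 6 remove [lyo] add [vrs,wczw,ezg] -> 11 lines: klkoj urc fkwda tuv goo cwfh vrs wczw ezg euf jsnlk
Hunk 4: at line 7 remove [wczw,ezg] add [arhtj] -> 10 lines: klkoj urc fkwda tuv goo cwfh vrs arhtj euf jsnlk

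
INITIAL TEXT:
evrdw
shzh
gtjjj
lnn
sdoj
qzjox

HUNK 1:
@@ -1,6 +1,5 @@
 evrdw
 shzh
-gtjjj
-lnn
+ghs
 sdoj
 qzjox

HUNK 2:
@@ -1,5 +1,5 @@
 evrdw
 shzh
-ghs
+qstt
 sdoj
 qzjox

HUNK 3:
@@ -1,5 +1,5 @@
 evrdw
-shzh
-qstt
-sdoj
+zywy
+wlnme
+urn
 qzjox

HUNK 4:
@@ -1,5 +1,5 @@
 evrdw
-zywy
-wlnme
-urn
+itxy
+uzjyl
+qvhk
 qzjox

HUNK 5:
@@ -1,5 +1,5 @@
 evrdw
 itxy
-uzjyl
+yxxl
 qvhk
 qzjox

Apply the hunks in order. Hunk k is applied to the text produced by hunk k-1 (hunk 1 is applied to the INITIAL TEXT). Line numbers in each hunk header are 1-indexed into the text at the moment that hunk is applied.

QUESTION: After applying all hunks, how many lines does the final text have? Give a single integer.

Hunk 1: at line 1 remove [gtjjj,lnn] add [ghs] -> 5 lines: evrdw shzh ghs sdoj qzjox
Hunk 2: at line 1 remove [ghs] add [qstt] -> 5 lines: evrdw shzh qstt sdoj qzjox
Hunk 3: at line 1 remove [shzh,qstt,sdoj] add [zywy,wlnme,urn] -> 5 lines: evrdw zywy wlnme urn qzjox
Hunk 4: at line 1 remove [zywy,wlnme,urn] add [itxy,uzjyl,qvhk] -> 5 lines: evrdw itxy uzjyl qvhk qzjox
Hunk 5: at line 1 remove [uzjyl] add [yxxl] -> 5 lines: evrdw itxy yxxl qvhk qzjox
Final line count: 5

Answer: 5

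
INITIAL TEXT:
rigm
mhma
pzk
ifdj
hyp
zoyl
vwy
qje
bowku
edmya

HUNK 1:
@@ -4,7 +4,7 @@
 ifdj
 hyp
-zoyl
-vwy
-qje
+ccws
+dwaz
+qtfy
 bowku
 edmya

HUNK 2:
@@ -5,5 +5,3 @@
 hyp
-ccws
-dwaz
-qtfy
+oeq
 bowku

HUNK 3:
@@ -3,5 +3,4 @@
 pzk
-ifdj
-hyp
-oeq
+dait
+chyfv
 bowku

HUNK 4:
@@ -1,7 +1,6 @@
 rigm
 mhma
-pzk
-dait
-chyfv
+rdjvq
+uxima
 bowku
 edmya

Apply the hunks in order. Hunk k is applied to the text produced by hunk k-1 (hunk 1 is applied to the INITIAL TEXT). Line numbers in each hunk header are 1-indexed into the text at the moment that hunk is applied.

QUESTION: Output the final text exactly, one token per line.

Answer: rigm
mhma
rdjvq
uxima
bowku
edmya

Derivation:
Hunk 1: at line 4 remove [zoyl,vwy,qje] add [ccws,dwaz,qtfy] -> 10 lines: rigm mhma pzk ifdj hyp ccws dwaz qtfy bowku edmya
Hunk 2: at line 5 remove [ccws,dwaz,qtfy] add [oeq] -> 8 lines: rigm mhma pzk ifdj hyp oeq bowku edmya
Hunk 3: at line 3 remove [ifdj,hyp,oeq] add [dait,chyfv] -> 7 lines: rigm mhma pzk dait chyfv bowku edmya
Hunk 4: at line 1 remove [pzk,dait,chyfv] add [rdjvq,uxima] -> 6 lines: rigm mhma rdjvq uxima bowku edmya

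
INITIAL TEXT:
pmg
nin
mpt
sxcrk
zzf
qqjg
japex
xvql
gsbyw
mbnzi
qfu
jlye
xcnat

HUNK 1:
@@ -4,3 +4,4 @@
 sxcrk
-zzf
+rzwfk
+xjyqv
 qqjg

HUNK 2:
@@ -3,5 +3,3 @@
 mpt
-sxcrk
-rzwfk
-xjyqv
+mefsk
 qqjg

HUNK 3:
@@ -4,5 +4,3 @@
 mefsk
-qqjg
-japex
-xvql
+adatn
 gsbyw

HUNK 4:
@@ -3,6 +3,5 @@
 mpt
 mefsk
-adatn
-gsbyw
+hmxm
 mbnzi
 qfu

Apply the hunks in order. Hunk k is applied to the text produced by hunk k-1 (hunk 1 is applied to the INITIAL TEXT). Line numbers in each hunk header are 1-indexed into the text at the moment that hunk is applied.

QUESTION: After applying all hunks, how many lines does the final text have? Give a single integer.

Answer: 9

Derivation:
Hunk 1: at line 4 remove [zzf] add [rzwfk,xjyqv] -> 14 lines: pmg nin mpt sxcrk rzwfk xjyqv qqjg japex xvql gsbyw mbnzi qfu jlye xcnat
Hunk 2: at line 3 remove [sxcrk,rzwfk,xjyqv] add [mefsk] -> 12 lines: pmg nin mpt mefsk qqjg japex xvql gsbyw mbnzi qfu jlye xcnat
Hunk 3: at line 4 remove [qqjg,japex,xvql] add [adatn] -> 10 lines: pmg nin mpt mefsk adatn gsbyw mbnzi qfu jlye xcnat
Hunk 4: at line 3 remove [adatn,gsbyw] add [hmxm] -> 9 lines: pmg nin mpt mefsk hmxm mbnzi qfu jlye xcnat
Final line count: 9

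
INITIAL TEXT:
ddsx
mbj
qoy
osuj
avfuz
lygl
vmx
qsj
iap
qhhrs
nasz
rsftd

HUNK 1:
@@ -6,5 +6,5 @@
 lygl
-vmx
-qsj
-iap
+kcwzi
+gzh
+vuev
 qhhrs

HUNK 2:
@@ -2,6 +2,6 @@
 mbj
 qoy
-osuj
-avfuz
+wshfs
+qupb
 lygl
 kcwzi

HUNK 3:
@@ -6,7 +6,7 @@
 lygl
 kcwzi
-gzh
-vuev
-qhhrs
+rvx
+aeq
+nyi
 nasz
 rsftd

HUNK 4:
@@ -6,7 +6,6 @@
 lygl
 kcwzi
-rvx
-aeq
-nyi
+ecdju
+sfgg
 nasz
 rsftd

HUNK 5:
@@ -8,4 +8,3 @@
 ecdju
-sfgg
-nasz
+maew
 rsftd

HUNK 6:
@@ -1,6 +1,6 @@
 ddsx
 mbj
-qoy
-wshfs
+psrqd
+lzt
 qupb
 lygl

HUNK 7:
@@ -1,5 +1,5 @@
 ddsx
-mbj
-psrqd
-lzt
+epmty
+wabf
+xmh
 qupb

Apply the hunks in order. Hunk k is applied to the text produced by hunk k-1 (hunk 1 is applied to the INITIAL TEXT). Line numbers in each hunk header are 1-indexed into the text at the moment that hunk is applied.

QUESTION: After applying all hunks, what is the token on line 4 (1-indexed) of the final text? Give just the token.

Hunk 1: at line 6 remove [vmx,qsj,iap] add [kcwzi,gzh,vuev] -> 12 lines: ddsx mbj qoy osuj avfuz lygl kcwzi gzh vuev qhhrs nasz rsftd
Hunk 2: at line 2 remove [osuj,avfuz] add [wshfs,qupb] -> 12 lines: ddsx mbj qoy wshfs qupb lygl kcwzi gzh vuev qhhrs nasz rsftd
Hunk 3: at line 6 remove [gzh,vuev,qhhrs] add [rvx,aeq,nyi] -> 12 lines: ddsx mbj qoy wshfs qupb lygl kcwzi rvx aeq nyi nasz rsftd
Hunk 4: at line 6 remove [rvx,aeq,nyi] add [ecdju,sfgg] -> 11 lines: ddsx mbj qoy wshfs qupb lygl kcwzi ecdju sfgg nasz rsftd
Hunk 5: at line 8 remove [sfgg,nasz] add [maew] -> 10 lines: ddsx mbj qoy wshfs qupb lygl kcwzi ecdju maew rsftd
Hunk 6: at line 1 remove [qoy,wshfs] add [psrqd,lzt] -> 10 lines: ddsx mbj psrqd lzt qupb lygl kcwzi ecdju maew rsftd
Hunk 7: at line 1 remove [mbj,psrqd,lzt] add [epmty,wabf,xmh] -> 10 lines: ddsx epmty wabf xmh qupb lygl kcwzi ecdju maew rsftd
Final line 4: xmh

Answer: xmh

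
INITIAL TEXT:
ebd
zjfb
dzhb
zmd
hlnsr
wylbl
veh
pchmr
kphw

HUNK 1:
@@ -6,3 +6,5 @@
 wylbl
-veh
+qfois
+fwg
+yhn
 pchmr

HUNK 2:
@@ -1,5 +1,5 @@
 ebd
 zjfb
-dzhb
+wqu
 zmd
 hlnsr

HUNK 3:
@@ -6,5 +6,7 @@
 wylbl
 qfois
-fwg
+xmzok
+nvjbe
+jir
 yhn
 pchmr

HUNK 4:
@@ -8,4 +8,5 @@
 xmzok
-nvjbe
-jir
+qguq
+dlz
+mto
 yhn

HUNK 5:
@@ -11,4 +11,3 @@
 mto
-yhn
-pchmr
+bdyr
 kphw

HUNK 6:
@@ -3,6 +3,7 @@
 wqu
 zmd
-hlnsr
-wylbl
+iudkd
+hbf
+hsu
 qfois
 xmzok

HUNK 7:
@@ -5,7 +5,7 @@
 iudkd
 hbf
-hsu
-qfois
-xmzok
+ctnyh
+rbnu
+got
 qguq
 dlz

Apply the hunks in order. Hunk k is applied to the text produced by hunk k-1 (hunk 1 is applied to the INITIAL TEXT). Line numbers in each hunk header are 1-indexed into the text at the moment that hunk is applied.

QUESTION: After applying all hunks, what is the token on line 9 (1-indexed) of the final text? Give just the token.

Hunk 1: at line 6 remove [veh] add [qfois,fwg,yhn] -> 11 lines: ebd zjfb dzhb zmd hlnsr wylbl qfois fwg yhn pchmr kphw
Hunk 2: at line 1 remove [dzhb] add [wqu] -> 11 lines: ebd zjfb wqu zmd hlnsr wylbl qfois fwg yhn pchmr kphw
Hunk 3: at line 6 remove [fwg] add [xmzok,nvjbe,jir] -> 13 lines: ebd zjfb wqu zmd hlnsr wylbl qfois xmzok nvjbe jir yhn pchmr kphw
Hunk 4: at line 8 remove [nvjbe,jir] add [qguq,dlz,mto] -> 14 lines: ebd zjfb wqu zmd hlnsr wylbl qfois xmzok qguq dlz mto yhn pchmr kphw
Hunk 5: at line 11 remove [yhn,pchmr] add [bdyr] -> 13 lines: ebd zjfb wqu zmd hlnsr wylbl qfois xmzok qguq dlz mto bdyr kphw
Hunk 6: at line 3 remove [hlnsr,wylbl] add [iudkd,hbf,hsu] -> 14 lines: ebd zjfb wqu zmd iudkd hbf hsu qfois xmzok qguq dlz mto bdyr kphw
Hunk 7: at line 5 remove [hsu,qfois,xmzok] add [ctnyh,rbnu,got] -> 14 lines: ebd zjfb wqu zmd iudkd hbf ctnyh rbnu got qguq dlz mto bdyr kphw
Final line 9: got

Answer: got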